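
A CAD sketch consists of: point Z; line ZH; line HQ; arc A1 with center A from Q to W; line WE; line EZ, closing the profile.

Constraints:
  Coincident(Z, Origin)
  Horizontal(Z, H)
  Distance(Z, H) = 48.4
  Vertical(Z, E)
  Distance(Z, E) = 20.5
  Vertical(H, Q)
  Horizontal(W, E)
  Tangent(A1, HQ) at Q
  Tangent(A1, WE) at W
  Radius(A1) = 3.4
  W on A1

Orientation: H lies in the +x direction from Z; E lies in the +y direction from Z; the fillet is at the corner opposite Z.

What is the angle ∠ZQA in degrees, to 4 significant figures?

19.46°

The virtual corner opposite Z is at (48.40, 20.50). Tangency of A1 to HQ means the radius AQ is perpendicular to HQ and since A1 is tangent to WE there, AW ⟂ WE, with radius 3.4, so the center A sits 3.4 in from both sides at A = (45.00, 17.10). That places the tangent points at Q = (48.40, 17.10) on HQ and W = (45.00, 20.50) on WE. Then cos ∠ZQA = QZ·QA / (|QZ||QA|), giving 19.46°.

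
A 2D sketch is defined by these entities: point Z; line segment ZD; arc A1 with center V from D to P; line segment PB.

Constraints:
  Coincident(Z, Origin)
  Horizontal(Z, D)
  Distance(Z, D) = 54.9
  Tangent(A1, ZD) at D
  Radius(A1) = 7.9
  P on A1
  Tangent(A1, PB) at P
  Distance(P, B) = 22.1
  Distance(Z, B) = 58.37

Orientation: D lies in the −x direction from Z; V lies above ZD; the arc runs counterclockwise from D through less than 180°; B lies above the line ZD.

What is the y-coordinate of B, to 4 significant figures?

30.76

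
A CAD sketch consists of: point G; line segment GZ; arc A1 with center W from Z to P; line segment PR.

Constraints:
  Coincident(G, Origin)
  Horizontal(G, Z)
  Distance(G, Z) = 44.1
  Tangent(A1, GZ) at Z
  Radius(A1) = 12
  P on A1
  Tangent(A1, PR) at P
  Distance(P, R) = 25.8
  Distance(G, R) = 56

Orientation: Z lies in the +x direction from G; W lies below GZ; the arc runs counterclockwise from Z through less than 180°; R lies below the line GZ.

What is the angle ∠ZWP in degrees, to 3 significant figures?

105°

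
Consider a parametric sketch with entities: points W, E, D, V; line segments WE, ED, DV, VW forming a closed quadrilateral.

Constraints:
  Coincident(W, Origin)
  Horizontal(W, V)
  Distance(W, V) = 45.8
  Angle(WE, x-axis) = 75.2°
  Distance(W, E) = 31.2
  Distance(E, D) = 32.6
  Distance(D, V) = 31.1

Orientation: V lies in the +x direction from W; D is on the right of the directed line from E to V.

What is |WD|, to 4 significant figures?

14.85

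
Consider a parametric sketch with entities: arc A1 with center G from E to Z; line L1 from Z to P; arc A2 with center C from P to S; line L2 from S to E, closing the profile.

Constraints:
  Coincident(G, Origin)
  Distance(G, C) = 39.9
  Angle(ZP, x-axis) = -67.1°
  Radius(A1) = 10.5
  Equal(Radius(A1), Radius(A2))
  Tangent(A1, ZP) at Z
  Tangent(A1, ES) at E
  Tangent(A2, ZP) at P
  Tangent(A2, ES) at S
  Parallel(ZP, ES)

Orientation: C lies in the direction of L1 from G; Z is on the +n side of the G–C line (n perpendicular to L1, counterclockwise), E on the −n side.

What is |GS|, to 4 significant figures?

41.26

The slot axis is L1's direction at -67.1°, so u = (cos -67.1°, sin -67.1°) = (0.3891, -0.9212) and n = (−sin -67.1°, cos -67.1°) = (0.9212, 0.3891). G is at the origin and C lies 39.9 along u from G, so C = 39.9·u = (15.53, -36.76). Tangency of A1 to both parallel lines with radius 10.5 puts Z and E at G ± 10.5·n: Z = (9.672, 4.086), E = (-9.672, -4.086). Equal radii place P and S the same way about C: P = C + 10.5·n = (25.20, -32.67), S = C − 10.5·n = (5.854, -40.84). Then |GS| = |S − G| = 41.26.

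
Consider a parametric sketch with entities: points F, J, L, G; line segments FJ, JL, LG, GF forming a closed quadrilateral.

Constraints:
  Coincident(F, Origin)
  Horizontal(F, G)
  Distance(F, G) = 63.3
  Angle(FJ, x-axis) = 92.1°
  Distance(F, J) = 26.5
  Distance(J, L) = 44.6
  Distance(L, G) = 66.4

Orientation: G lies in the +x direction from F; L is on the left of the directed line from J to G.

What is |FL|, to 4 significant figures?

65.51

Checks: |JL| = 44.60 ✓; |LG| = 66.40 ✓.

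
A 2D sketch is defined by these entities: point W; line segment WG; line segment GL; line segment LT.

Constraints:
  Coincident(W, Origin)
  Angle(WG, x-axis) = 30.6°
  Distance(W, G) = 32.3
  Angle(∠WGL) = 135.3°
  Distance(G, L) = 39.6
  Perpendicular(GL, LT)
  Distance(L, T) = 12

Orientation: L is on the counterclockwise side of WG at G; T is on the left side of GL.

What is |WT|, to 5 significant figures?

63.471

W is at the origin; WG runs at 30.6° with length 32.3, so G = 32.3·(cos 30.6°, sin 30.6°) = (27.802, 16.442). ∠WGL = 135.3°, so GL runs at 30.6° + (180° − 135.3°) = 75.300° from the x-axis; with |GL| = 39.6, L = G + 39.6·(cos 75.300°, sin 75.300°) = (37.851, 54.746). GL ⟂ LT; with |LT| = 12.0 on the left of GL, T = L + 12.0·(-0.96727, 0.25376) = (26.244, 57.791). Then |WT| = |T − W| = 63.471.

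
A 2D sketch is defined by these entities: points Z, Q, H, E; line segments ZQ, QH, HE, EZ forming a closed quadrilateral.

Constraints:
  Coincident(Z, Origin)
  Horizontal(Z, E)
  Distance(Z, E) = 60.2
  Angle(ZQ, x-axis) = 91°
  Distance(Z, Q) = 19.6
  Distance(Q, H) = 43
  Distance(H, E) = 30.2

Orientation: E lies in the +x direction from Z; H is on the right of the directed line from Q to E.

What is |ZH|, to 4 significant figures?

32.83

Checks: Z.y = 0.00, E.y = 0.00 ✓; |QH| = 43.00 ✓; |HE| = 30.20 ✓.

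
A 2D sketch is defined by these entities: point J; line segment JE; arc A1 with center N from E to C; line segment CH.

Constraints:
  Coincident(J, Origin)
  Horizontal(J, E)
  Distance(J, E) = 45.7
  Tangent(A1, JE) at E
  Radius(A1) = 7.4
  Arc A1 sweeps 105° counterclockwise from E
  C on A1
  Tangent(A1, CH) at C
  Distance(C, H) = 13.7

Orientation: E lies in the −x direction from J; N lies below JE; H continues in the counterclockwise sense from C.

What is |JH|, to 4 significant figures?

54.21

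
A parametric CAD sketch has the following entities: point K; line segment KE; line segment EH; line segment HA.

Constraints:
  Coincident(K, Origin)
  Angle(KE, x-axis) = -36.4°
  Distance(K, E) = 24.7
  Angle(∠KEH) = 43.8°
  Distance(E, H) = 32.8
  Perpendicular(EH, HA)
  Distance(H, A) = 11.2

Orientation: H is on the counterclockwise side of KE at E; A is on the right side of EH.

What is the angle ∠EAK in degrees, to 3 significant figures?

43.3°

∠KEH = 43.8°, so EH runs at -36.4° + (180° − 43.8°) = 99.8° from the x-axis; with |EH| = 32.8, H = E + 32.8·(cos 99.8°, sin 99.8°) = (14.3, 17.7). The perpendicularity gives HA at right angles to EH; with |HA| = 11.2 on the right of EH, A = H + 11.2·(0.985, 0.170) = (25.3, 19.6). Then cos ∠EAK = AE·AK / (|AE||AK|), giving 43.3°.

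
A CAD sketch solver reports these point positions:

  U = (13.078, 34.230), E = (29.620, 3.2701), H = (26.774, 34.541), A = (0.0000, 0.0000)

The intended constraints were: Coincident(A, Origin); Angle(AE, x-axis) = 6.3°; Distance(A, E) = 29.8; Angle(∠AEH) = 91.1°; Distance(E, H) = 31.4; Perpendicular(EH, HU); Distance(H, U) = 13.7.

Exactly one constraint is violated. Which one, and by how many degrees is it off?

Perpendicular(EH, HU) — off by 3.90°.

A = (0.00, 0.00) ✓; AE at 6.300° ✓; |AE| = 29.80 ✓; ∠AEH = 91.10° ✓; |EH| = 31.40 ✓; ∠(EH, HU) = 86.10° ✗; |HU| = 13.70 ✓.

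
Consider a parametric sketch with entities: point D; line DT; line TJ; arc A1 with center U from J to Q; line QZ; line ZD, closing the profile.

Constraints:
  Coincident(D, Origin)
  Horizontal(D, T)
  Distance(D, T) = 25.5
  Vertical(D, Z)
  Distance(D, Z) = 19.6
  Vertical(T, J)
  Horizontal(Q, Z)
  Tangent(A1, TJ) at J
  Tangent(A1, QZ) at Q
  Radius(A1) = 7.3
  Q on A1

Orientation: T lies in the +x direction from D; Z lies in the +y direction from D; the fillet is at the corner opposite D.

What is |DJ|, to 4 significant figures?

28.31

The virtual corner opposite D is at (25.50, 19.60). Tangency of A1 to TJ means the radius UJ is perpendicular to TJ and since A1 is tangent to QZ there, UQ ⟂ QZ, with radius 7.3, so the center U sits 7.3 in from both sides at U = (18.20, 12.30). That places the tangent points at J = (25.50, 12.30) on TJ and Q = (18.20, 19.60) on QZ. Then |DJ| = |J − D| = 28.31.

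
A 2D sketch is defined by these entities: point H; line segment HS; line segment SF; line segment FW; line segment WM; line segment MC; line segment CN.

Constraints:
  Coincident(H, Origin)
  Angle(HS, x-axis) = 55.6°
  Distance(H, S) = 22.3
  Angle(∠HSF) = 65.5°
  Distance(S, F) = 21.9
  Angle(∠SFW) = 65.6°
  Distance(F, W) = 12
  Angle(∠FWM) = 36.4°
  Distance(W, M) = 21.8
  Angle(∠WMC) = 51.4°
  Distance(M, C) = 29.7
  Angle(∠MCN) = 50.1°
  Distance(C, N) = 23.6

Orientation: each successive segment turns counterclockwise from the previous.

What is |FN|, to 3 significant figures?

13.1

H is at the origin; HS runs at 55.6° with length 22.3, so S = (12.6, 18.4). ∠HSF = 65.5° gives SF at 170° from the x-axis; with |SF| = 21.9, F = (-8.98, 22.2). ∠SFW = 65.6° gives FW at -75.5° from the x-axis; with |FW| = 12.0, W = (-5.97, 10.5). ∠FWM = 36.4° gives WM at 68.1° from the x-axis; with |WM| = 21.8, M = (2.16, 30.8). ∠WMC = 51.4° gives MC at -163° from the x-axis; with |MC| = 29.7, C = (-26.3, 22.2). ∠MCN = 50.1° gives CN at -33.4° from the x-axis; with |CN| = 23.6, N = (-6.58, 9.25). Then |FN| = |N − F| = 13.1.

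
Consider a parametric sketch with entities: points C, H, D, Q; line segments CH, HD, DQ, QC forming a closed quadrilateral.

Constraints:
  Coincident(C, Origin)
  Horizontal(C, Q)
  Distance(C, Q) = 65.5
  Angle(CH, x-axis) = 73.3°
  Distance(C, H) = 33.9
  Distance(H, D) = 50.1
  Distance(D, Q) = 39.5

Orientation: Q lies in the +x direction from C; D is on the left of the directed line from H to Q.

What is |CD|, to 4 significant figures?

71.08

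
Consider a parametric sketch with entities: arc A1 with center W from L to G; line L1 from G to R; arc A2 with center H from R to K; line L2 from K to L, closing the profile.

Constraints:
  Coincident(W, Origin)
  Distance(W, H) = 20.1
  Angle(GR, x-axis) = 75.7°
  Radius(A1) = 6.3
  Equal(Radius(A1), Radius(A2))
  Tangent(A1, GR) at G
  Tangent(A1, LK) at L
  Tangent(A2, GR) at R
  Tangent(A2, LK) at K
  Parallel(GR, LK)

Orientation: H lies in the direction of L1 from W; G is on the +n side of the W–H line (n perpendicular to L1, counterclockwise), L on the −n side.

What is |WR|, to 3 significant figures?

21.1

The slot axis is L1's direction at 75.7°, so u = (cos 75.7°, sin 75.7°) = (0.247, 0.969) and n = (−sin 75.7°, cos 75.7°) = (-0.969, 0.247). W is at the origin and H lies 20.1 along u from W, so H = 20.1·u = (4.96, 19.5). Tangency of A1 to both parallel lines with radius 6.3 puts G and L at W ± 6.3·n: G = (-6.10, 1.56), L = (6.10, -1.56). Equal radii place R and K the same way about H: R = H + 6.3·n = (-1.14, 21.0), K = H − 6.3·n = (11.1, 17.9). Then |WR| = |R − W| = 21.1.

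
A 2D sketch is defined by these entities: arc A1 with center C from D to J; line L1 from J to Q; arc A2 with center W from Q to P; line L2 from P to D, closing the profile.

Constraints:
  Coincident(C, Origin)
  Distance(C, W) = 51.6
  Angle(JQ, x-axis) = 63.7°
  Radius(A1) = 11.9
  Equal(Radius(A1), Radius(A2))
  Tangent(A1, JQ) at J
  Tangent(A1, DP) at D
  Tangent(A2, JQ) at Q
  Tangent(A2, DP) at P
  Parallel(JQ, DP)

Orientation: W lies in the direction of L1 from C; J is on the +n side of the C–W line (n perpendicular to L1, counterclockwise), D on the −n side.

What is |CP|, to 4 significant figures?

52.95

The slot axis is L1's direction at 63.7°, so u = (cos 63.7°, sin 63.7°) = (0.4431, 0.8965) and n = (−sin 63.7°, cos 63.7°) = (-0.8965, 0.4431). C is at the origin and W lies 51.6 along u from C, so W = 51.6·u = (22.86, 46.26). Tangency of A1 to both parallel lines with radius 11.9 puts J and D at C ± 11.9·n: J = (-10.67, 5.273), D = (10.67, -5.273). Equal radii place Q and P the same way about W: Q = W + 11.9·n = (12.19, 51.53), P = W − 11.9·n = (33.53, 40.99). Then |CP| = |P − C| = 52.95.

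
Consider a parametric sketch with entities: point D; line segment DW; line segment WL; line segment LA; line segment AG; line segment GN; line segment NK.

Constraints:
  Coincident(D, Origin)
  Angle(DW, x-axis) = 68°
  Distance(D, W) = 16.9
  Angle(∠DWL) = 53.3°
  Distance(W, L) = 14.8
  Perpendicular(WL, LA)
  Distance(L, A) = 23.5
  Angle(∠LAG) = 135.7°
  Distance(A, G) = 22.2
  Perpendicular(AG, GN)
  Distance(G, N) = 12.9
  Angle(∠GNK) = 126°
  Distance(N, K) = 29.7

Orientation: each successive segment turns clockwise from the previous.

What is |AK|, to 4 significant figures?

30.41

D is at the origin; DW runs at 68.0° with length 16.9, so W = (6.331, 15.67). ∠DWL = 53.3° gives WL at -58.70° from the x-axis; with |WL| = 14.8, L = (14.02, 3.023). The perpendicularity gives LA at right angles to WL, so LA runs at -148.7°; with |LA| = 23.5, A = (-6.060, -9.185). ∠LAG = 135.7° gives AG at 167.0° from the x-axis; with |AG| = 22.2, G = (-27.69, -4.191). The perpendicularity gives GN at right angles to AG, so GN runs at 77.00°; with |GN| = 12.9, N = (-24.79, 8.378). ∠GNK = 126.0° gives NK at 23.00° from the x-axis; with |NK| = 29.7, K = (2.550, 19.98). Then |AK| = |K − A| = 30.41.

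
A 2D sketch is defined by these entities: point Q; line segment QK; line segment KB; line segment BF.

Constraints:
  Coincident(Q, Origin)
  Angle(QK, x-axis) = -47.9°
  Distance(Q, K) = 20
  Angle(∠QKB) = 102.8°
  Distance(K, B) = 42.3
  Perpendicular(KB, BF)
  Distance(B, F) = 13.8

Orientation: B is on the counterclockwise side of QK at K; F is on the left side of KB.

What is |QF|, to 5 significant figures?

47.078

Q is at the origin; QK runs at -47.9° with length 20.0, so K = 20.0·(cos -47.9°, sin -47.9°) = (13.409, -14.840). ∠QKB = 102.8°, so KB runs at -47.9° + (180° − 102.8°) = 29.300° from the x-axis; with |KB| = 42.3, B = K + 42.3·(cos 29.300°, sin 29.300°) = (50.297, 5.8614). KB is perpendicular to BF; with |BF| = 13.8 on the left of KB, F = B + 13.8·(-0.48938, 0.87207) = (43.544, 17.896). Then |QF| = |F − Q| = 47.078.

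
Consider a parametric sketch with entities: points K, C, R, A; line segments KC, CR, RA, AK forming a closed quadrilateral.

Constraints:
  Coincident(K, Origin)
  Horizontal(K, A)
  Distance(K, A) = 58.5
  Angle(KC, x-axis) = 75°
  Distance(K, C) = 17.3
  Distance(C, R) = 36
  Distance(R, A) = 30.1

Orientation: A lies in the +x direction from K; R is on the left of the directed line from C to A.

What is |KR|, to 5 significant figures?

46.280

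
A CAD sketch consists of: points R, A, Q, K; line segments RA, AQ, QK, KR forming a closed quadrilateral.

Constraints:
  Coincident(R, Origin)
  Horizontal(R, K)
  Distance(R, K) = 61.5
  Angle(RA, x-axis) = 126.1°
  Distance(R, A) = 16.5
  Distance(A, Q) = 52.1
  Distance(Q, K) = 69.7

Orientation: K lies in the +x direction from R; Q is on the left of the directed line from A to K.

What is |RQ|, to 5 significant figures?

59.552

Checks: |AQ| = 52.10 ✓; |QK| = 69.70 ✓.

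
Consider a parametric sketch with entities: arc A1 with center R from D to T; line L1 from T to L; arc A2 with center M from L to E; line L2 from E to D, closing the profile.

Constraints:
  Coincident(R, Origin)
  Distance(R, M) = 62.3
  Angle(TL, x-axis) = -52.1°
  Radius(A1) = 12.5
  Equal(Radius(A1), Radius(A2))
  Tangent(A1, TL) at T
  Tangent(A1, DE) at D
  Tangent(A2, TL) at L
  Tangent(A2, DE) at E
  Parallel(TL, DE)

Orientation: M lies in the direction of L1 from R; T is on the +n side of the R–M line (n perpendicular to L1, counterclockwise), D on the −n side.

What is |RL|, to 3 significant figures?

63.5

The slot axis is L1's direction at -52.1°, so u = (cos -52.1°, sin -52.1°) = (0.614, -0.789) and n = (−sin -52.1°, cos -52.1°) = (0.789, 0.614). R is at the origin and M lies 62.3 along u from R, so M = 62.3·u = (38.3, -49.2). Tangency of A1 to both parallel lines with radius 12.5 puts T and D at R ± 12.5·n: T = (9.86, 7.68), D = (-9.86, -7.68). Equal radii place L and E the same way about M: L = M + 12.5·n = (48.1, -41.5), E = M − 12.5·n = (28.4, -56.8). Then |RL| = |L − R| = 63.5.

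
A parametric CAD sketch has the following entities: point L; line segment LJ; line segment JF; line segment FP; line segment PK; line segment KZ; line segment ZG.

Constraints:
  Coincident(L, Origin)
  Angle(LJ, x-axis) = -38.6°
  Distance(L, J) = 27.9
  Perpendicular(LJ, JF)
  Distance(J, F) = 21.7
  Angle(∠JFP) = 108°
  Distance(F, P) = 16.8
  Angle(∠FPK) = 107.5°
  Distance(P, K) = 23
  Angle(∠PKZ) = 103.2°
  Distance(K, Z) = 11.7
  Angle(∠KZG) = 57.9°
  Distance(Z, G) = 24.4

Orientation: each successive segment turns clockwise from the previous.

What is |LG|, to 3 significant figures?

26.3

L is at the origin; LJ runs at -38.6° with length 27.9, so J = (21.8, -17.4). The perpendicularity gives JF at right angles to LJ, so JF runs at -129°; with |JF| = 21.7, F = (8.27, -34.4). ∠JFP = 108.0° gives FP at 159° from the x-axis; with |FP| = 16.8, P = (-7.46, -28.5). ∠FPK = 107.5° gives PK at 86.9° from the x-axis; with |PK| = 23.0, K = (-6.22, -5.49). ∠PKZ = 103.2° gives KZ at 10.1° from the x-axis; with |KZ| = 11.7, Z = (5.30, -3.44). ∠KZG = 57.9° gives ZG at -112° from the x-axis; with |ZG| = 24.4, G = (-3.84, -26.1). Then |LG| = |G − L| = 26.3.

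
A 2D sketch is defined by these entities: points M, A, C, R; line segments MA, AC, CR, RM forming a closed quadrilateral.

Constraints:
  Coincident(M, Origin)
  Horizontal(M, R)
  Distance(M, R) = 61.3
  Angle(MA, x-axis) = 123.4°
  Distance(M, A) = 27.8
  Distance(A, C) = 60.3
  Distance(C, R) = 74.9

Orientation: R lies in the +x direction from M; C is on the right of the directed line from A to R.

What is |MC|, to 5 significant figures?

36.345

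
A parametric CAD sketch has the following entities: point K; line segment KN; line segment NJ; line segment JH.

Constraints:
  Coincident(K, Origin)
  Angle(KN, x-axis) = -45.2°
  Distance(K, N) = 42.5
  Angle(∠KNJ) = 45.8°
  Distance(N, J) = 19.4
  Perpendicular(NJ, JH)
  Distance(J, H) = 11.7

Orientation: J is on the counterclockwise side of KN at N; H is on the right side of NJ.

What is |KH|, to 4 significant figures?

43.39

K is at the origin; KN runs at -45.2° with length 42.5, so N = 42.5·(cos -45.2°, sin -45.2°) = (29.95, -30.16). ∠KNJ = 45.8°, so NJ runs at -45.2° + (180° − 45.8°) = 89.00° from the x-axis; with |NJ| = 19.4, J = N + 19.4·(cos 89.00°, sin 89.00°) = (30.29, -10.76). The perpendicularity gives JH at right angles to NJ; with |JH| = 11.7 on the right of NJ, H = J + 11.7·(0.9998, -0.01745) = (41.98, -10.96). Then |KH| = |H − K| = 43.39.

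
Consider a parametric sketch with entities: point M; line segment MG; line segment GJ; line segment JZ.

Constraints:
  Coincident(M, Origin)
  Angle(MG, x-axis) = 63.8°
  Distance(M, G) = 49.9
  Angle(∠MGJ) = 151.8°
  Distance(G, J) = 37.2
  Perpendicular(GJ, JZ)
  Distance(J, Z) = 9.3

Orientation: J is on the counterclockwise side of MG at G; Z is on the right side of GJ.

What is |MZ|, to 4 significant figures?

87.58

∠MGJ = 151.8°, so GJ runs at 63.8° + (180° − 151.8°) = 92.00° from the x-axis; with |GJ| = 37.2, J = G + 37.2·(cos 92.00°, sin 92.00°) = (20.73, 81.95). GJ ⟂ JZ; with |JZ| = 9.3 on the right of GJ, Z = J + 9.3·(0.9994, 0.03490) = (30.03, 82.28). Then |MZ| = |Z − M| = 87.58.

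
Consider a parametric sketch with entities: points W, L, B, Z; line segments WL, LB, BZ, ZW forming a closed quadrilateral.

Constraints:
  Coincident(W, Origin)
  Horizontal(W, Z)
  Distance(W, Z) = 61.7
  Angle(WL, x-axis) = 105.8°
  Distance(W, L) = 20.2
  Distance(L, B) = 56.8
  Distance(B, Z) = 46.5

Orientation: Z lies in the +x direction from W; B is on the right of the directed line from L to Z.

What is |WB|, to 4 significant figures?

37.89

Checks: |LB| = 56.80 ✓; |BZ| = 46.50 ✓.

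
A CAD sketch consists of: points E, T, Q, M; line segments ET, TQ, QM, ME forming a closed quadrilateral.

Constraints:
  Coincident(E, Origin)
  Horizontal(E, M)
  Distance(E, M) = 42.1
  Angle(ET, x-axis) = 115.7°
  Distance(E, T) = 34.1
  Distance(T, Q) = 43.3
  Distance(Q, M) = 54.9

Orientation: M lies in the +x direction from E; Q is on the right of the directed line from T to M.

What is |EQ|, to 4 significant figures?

16.85

E is at the origin; E and M share the same y with |EM| = 42.1 and M in +x, so M = (42.1, 0). ET runs at 115.7° with |ET| = 34.1, so T = (-14.79, 30.73). Q is determined by |TQ| = 43.3 and |QM| = 54.9 together: it lies at the intersection of circle(T, 43.3) and circle(M, 54.9). With |TM| = 64.66, the foot of the radical line on TM is 23.52 from T and the perpendicular offset is √(43.3² − 23.52²) = 36.36. Taking the right-of-TM solution: Q = (-11.37, -12.44).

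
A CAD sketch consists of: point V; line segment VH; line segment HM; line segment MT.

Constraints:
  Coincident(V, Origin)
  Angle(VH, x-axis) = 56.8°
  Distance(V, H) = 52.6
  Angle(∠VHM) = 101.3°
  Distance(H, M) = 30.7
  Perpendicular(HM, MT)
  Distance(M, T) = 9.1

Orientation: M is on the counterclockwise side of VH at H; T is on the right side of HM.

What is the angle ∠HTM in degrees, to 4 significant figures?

73.49°

V is at the origin; VH runs at 56.8° with length 52.6, so H = 52.6·(cos 56.8°, sin 56.8°) = (28.80, 44.01). ∠VHM = 101.3°, so HM runs at 56.8° + (180° − 101.3°) = 135.5° from the x-axis; with |HM| = 30.7, M = H + 30.7·(cos 135.5°, sin 135.5°) = (6.905, 65.53). The perpendicularity gives MT at right angles to HM; with |MT| = 9.1 on the right of HM, T = M + 9.1·(0.7009, 0.7133) = (13.28, 72.02). Then cos ∠HTM = TH·TM / (|TH||TM|), giving 73.49°.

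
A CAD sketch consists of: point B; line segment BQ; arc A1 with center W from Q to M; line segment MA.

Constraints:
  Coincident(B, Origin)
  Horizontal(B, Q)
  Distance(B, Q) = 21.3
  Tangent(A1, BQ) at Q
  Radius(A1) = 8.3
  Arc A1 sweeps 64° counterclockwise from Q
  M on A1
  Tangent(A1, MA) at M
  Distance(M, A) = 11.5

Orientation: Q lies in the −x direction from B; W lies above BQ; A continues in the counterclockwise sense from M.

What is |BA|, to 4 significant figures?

17.39

B is at the origin; BQ is horizontal with |BQ| = 21.3 and Q on the −x side, so Q = (-21.30, 0.000). Tangency of A1 to BQ means the radius WQ is perpendicular to BQ, so W = Q + (0, 8.3) = (-21.30, 8.300). On A1, Q sits at bearing -90° from W; a 64° counterclockwise sweep puts M at bearing -26°, so M = W + 8.3·(cos -26°, sin -26°) = (-13.84, 4.662). The tangent condition forces WM to be normal to MA, so MA runs along (−sin -26°, cos -26°); with |MA| = 11.5, A = (-8.799, 15.00). Then |BA| = |A − B| = 17.39.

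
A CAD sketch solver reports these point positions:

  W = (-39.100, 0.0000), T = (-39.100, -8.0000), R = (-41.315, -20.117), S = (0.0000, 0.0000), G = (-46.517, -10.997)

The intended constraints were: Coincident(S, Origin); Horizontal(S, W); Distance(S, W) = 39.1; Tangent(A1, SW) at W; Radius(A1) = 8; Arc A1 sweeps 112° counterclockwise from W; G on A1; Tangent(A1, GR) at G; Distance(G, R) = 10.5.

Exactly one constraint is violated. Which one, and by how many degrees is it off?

Tangent(A1, GR) at G — off by 7.70°.

S = (0.00, 0.00) ✓; S.y = 0.00, W.y = 0.00 ✓; |SW| = 39.10 ✓; ∠(TW, WS) = 90.00° ✓; |TW| = 8.000 ✓; bearing(T→G) − bearing(T→W) = 112.0° ✓; |TG| = 8.000 ✓; ∠(TG, GR) = 82.30° ✗; |GR| = 10.50 ✓.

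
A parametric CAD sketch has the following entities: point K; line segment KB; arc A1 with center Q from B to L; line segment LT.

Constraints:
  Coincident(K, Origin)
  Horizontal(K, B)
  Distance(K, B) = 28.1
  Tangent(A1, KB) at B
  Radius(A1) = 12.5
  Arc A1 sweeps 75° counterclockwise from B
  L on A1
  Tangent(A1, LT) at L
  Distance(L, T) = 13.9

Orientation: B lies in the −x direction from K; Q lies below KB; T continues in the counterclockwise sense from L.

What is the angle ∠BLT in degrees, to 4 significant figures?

142.5°

K is at the origin; K and B share the same y with |KB| = 28.1 and B on the −x side, so B = (-28.10, 0.000). The tangent condition forces QB to be normal to KB, so Q = B + (0, -12.5) = (-28.10, -12.50). On A1, B sits at bearing 90° from Q; a 75° counterclockwise sweep puts L at bearing 165°, so L = Q + 12.5·(cos 165°, sin 165°) = (-40.17, -9.265). Tangency of A1 to LT means the radius QL is perpendicular to LT, so LT runs along (−sin 165°, cos 165°); with |LT| = 13.9, T = (-43.77, -22.69). Then cos ∠BLT = LB·LT / (|LB||LT|), giving 142.5°.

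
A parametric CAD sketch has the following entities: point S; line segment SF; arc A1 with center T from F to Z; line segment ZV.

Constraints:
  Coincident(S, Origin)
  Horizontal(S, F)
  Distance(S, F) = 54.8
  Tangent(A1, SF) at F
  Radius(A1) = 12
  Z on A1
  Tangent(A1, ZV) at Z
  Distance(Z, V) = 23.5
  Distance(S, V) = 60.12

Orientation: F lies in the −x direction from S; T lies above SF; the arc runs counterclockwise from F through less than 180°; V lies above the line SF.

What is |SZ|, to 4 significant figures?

45.26

S is at the origin; S and F share the same y with |SF| = 54.8 and F on the −x side, so F = (-54.80, 0.000). Since A1 is tangent to SF there, TF ⟂ SF, so T = F + (0, 12) = (-54.80, 12.00). Since TZ ⟂ ZV (tangency), |TV| = √(12.0² + 23.5²) = 26.39 regardless of where Z sits on A1. So V lies on both circle(S, 60.12) and circle(T, 26.39); the above-SF intersection is V = (-47.18, 37.26). Z is the foot of the tangent from V: Z = (-42.99, 14.14).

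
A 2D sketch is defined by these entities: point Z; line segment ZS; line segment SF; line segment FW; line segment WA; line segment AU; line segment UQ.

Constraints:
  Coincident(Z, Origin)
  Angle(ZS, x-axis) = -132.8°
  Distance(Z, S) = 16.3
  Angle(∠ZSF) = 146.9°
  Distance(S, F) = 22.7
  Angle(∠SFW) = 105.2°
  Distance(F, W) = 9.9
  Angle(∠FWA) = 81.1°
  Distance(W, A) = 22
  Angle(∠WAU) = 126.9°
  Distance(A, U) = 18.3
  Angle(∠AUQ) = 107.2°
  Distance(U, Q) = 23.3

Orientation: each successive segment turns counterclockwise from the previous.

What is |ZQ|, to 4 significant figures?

34.50

Z is at the origin; ZS runs at -132.8° with length 16.3, so S = (-11.07, -11.96). ∠ZSF = 146.9° gives SF at -99.70° from the x-axis; with |SF| = 22.7, F = (-14.90, -34.34). ∠SFW = 105.2° gives FW at -24.90° from the x-axis; with |FW| = 9.9, W = (-5.920, -38.50). ∠FWA = 81.1° gives WA at 74.00° from the x-axis; with |WA| = 22.0, A = (0.1442, -17.36). ∠WAU = 126.9° gives AU at 127.1° from the x-axis; with |AU| = 18.3, U = (-10.89, -2.760). ∠AUQ = 107.2° gives UQ at -160.1° from the x-axis; with |UQ| = 23.3, Q = (-32.80, -10.69). Then |ZQ| = |Q − Z| = 34.50.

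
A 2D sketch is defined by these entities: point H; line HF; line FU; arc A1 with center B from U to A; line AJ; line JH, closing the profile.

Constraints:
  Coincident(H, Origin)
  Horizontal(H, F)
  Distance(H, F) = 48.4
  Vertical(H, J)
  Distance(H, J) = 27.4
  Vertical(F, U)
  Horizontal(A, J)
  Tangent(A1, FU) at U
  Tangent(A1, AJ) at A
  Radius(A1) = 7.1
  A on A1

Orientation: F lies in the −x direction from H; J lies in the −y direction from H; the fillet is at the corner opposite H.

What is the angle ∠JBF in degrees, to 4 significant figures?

119.0°

HJ is vertical with |HJ| = 27.4 and J on the −y side, so J = (0.000, -27.40). The virtual corner opposite H is at (-48.40, -27.40). Since A1 is tangent to FU there, BU ⟂ FU and the tangent condition forces BA to be normal to AJ, with radius 7.1, so the center B sits 7.1 in from both sides at B = (-41.30, -20.30). Then cos ∠JBF = BJ·BF / (|BJ||BF|), giving 119.0°.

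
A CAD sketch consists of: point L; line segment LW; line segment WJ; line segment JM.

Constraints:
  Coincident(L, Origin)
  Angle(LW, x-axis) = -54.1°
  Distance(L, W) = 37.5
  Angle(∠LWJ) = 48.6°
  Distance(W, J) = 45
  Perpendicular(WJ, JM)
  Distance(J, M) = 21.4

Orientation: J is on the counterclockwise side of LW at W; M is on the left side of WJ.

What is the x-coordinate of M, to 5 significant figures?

11.006

∠LWJ = 48.6°, so WJ runs at -54.1° + (180° − 48.6°) = 77.300° from the x-axis; with |WJ| = 45.0, J = W + 45.0·(cos 77.300°, sin 77.300°) = (31.882, 13.522). The perpendicularity gives JM at right angles to WJ; with |JM| = 21.4 on the left of WJ, M = J + 21.4·(-0.97553, 0.21985) = (11.006, 18.227). So M.x = 11.006.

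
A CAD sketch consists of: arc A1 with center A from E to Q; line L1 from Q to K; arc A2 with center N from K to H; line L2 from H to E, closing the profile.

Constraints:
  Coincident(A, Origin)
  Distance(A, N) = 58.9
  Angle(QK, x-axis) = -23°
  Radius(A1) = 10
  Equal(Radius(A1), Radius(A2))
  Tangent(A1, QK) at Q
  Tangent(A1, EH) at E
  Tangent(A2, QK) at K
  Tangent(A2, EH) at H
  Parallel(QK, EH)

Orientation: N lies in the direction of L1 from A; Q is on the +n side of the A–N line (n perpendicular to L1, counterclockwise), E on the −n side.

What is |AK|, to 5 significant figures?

59.743

The slot axis is L1's direction at -23.0°, so u = (cos -23.0°, sin -23.0°) = (0.92050, -0.39073) and n = (−sin -23.0°, cos -23.0°) = (0.39073, 0.92050). A is at the origin and N lies 58.9 along u from A, so N = 58.9·u = (54.218, -23.014). Tangency of A1 to both parallel lines with radius 10.0 puts Q and E at A ± 10.0·n: Q = (3.9073, 9.2050), E = (-3.9073, -9.2050). Equal radii place K and H the same way about N: K = N + 10.0·n = (58.125, -13.809), H = N − 10.0·n = (50.310, -32.219). Then |AK| = |K − A| = 59.743.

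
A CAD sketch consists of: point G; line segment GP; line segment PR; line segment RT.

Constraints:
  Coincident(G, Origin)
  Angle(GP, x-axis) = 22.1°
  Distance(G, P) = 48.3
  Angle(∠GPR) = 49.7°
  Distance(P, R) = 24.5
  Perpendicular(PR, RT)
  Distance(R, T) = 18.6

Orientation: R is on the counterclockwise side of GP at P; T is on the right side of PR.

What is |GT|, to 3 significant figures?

55.8

G is at the origin; GP runs at 22.1° with length 48.3, so P = 48.3·(cos 22.1°, sin 22.1°) = (44.8, 18.2). ∠GPR = 49.7°, so PR runs at 22.1° + (180° − 49.7°) = 152° from the x-axis; with |PR| = 24.5, R = P + 24.5·(cos 152°, sin 152°) = (23.0, 29.5). PR is perpendicular to RT; with |RT| = 18.6 on the right of PR, T = R + 18.6·(0.463, 0.886) = (31.7, 46.0). Then |GT| = |T − G| = 55.8.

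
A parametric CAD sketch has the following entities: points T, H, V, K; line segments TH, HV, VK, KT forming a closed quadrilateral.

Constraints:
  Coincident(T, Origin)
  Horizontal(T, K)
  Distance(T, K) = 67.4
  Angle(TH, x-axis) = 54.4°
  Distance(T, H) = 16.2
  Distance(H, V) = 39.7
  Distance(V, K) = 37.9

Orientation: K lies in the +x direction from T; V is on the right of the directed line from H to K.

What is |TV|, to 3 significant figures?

38.5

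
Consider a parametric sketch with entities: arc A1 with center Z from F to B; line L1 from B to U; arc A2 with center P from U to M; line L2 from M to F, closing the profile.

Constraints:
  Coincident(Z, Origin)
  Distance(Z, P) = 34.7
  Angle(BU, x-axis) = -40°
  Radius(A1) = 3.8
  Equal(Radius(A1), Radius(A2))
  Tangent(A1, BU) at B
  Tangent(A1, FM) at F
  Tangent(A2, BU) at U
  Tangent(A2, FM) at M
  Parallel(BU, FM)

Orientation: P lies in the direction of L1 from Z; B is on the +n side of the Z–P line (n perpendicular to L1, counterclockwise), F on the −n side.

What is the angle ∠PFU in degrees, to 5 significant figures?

6.1043°

Tangency of A1 to both parallel lines with radius 3.8 puts B and F at Z ± 3.8·n: B = (2.4426, 2.9110), F = (-2.4426, -2.9110). Equal radii place U and M the same way about P: U = P + 3.8·n = (29.024, -19.394), M = P − 3.8·n = (24.139, -25.216). Then cos ∠PFU = FP·FU / (|FP||FU|), giving 6.1043°.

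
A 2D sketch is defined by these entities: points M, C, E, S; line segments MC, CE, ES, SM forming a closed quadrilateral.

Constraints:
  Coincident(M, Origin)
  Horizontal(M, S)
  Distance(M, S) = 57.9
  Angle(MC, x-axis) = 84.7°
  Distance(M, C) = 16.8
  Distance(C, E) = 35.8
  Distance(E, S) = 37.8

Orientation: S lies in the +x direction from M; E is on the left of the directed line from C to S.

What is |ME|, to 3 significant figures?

45.9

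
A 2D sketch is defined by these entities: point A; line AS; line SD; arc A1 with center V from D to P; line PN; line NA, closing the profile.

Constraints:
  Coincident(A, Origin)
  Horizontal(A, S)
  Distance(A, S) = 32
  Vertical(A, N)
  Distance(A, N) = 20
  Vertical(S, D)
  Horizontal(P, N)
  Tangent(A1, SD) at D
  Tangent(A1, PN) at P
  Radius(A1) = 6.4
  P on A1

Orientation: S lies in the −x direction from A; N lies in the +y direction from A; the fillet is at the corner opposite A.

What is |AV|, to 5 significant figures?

28.988

A is at the origin; AS is horizontal with |AS| = 32.0 and S on the −x side, so S = (-32.000, 0.0000). A and N share the same x with |AN| = 20.0 and N on the +y side, so N = (0.0000, 20.000). The virtual corner opposite A is at (-32.000, 20.000). Tangency of A1 to SD means the radius VD is perpendicular to SD and the tangent condition forces VP to be normal to PN, with radius 6.4, so the center V sits 6.4 in from both sides at V = (-25.600, 13.600). Then |AV| = |V − A| = 28.988.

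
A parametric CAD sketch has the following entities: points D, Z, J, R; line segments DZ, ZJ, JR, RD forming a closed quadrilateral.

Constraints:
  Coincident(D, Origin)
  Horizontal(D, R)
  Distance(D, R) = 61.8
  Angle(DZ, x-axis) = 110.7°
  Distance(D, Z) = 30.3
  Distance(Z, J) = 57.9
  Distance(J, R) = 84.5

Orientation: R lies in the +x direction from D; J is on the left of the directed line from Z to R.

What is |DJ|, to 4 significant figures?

78.73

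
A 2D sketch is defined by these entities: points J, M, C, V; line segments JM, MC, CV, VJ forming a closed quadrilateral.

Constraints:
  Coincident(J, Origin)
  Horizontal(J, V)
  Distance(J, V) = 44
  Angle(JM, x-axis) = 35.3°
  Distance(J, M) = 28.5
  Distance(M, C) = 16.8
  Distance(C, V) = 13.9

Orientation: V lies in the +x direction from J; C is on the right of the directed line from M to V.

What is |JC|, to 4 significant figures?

30.17

J is at the origin; J and V share the same y with |JV| = 44.0 and V in +x, so V = (44.0, 0). JM runs at 35.3° with |JM| = 28.5, so M = (23.26, 16.47). C is determined by |MC| = 16.8 and |CV| = 13.9 together: it lies at the intersection of circle(M, 16.8) and circle(V, 13.9). With |MV| = 26.48, the foot of the radical line on MV is 14.92 from M and the perpendicular offset is √(16.8² − 14.92²) = 7.717. Taking the right-of-MV solution: C = (30.15, 1.146).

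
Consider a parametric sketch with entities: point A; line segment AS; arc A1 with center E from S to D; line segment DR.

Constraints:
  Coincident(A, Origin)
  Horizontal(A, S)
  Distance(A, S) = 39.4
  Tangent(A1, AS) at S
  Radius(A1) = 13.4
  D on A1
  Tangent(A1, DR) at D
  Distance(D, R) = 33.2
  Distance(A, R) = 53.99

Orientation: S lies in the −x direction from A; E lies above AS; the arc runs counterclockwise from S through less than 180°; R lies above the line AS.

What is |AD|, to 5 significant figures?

29.393

Checks: |AS| = 39.40 ✓; |ES| = 13.40 ✓; |ED| = 13.40 ✓; ∠(ED, DR) = 90.00° ✓; |DR| = 33.20 ✓; |AR| = 53.99 ✓.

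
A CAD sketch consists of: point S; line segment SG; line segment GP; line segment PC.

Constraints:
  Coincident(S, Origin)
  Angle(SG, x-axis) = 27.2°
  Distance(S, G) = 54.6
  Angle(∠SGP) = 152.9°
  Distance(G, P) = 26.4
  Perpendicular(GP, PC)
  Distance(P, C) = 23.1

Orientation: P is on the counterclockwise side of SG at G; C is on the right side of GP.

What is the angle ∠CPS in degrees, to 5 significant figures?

108.35°

∠SGP = 152.9°, so GP runs at 27.2° + (180° − 152.9°) = 54.300° from the x-axis; with |GP| = 26.4, P = G + 26.4·(cos 54.300°, sin 54.300°) = (63.968, 46.397). GP is perpendicular to PC; with |PC| = 23.1 on the right of GP, C = P + 23.1·(0.81208, -0.58354) = (82.727, 32.917). Then cos ∠CPS = PC·PS / (|PC||PS|), giving 108.35°.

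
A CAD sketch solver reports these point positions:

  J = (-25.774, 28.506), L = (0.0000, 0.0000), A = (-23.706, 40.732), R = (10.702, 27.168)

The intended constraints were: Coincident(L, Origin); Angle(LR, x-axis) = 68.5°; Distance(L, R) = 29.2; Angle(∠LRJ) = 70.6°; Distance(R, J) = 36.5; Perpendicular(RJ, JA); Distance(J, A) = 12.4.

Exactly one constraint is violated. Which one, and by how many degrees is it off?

Perpendicular(RJ, JA) — off by 7.50°.

L = (0.00, 0.00) ✓; LR at 68.50° ✓; |LR| = 29.20 ✓; ∠LRJ = 70.60° ✓; |RJ| = 36.50 ✓; ∠(RJ, JA) = 97.50° ✗; |JA| = 12.40 ✓.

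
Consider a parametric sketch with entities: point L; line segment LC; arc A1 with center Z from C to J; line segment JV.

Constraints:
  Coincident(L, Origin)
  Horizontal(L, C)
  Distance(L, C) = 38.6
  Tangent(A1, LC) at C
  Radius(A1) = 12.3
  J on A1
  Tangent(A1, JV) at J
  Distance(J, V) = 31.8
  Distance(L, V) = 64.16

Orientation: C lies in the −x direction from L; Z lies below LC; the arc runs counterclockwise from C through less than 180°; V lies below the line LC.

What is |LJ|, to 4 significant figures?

52.74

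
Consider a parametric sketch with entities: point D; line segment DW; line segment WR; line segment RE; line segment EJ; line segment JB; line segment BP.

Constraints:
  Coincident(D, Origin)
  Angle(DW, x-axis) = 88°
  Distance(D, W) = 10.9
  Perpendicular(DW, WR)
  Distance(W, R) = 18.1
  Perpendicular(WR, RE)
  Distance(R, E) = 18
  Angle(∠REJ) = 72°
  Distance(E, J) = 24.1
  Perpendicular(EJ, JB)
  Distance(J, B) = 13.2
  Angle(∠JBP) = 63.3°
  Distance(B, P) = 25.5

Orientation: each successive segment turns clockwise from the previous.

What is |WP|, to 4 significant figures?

23.58

EJ ⟂ JB, so JB runs at 70.00°; with |JB| = 13.2, B = (-0.2907, 12.92). ∠JBP = 63.3° gives BP at -46.70° from the x-axis; with |BP| = 25.5, P = (17.20, -5.639). Then |WP| = |P − W| = 23.58.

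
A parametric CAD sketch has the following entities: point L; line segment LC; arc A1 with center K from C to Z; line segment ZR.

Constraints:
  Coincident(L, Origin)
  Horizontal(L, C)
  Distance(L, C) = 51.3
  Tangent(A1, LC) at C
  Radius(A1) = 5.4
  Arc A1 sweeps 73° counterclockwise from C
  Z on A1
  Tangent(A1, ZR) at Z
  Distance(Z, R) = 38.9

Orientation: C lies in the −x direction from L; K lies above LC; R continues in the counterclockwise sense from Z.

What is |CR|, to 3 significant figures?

44.2

L is at the origin; L and C share the same y with |LC| = 51.3 and C on the −x side, so C = (-51.3, 0.00). The tangent condition forces KC to be normal to LC, so K = C + (0, 5.4) = (-51.3, 5.40). On A1, C sits at bearing -90° from K; a 73° counterclockwise sweep puts Z at bearing -17°, so Z = K + 5.4·(cos -17°, sin -17°) = (-46.1, 3.82). A1 meets ZR tangentially, so KZ is at right angles to ZR, so ZR runs along (−sin -17°, cos -17°); with |ZR| = 38.9, R = (-34.8, 41.0). Then |CR| = |R − C| = 44.2.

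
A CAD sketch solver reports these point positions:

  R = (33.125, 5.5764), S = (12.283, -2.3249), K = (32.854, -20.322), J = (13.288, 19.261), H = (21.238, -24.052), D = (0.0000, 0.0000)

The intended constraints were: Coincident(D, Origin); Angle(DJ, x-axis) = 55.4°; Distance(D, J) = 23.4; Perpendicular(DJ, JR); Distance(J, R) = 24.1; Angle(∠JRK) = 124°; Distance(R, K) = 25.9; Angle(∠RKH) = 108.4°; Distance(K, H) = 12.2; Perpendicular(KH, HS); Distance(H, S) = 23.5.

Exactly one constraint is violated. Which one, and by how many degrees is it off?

Perpendicular(KH, HS) — off by 4.60°.

D = (0.00, 0.00) ✓; DJ at 55.40° ✓; |DJ| = 23.40 ✓; ∠(DJ, JR) = 90.00° ✓; |JR| = 24.10 ✓; ∠JRK = 124.0° ✓; |RK| = 25.90 ✓; ∠RKH = 108.4° ✓; |KH| = 12.20 ✓; ∠(KH, HS) = 85.40° ✗; |HS| = 23.50 ✓.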